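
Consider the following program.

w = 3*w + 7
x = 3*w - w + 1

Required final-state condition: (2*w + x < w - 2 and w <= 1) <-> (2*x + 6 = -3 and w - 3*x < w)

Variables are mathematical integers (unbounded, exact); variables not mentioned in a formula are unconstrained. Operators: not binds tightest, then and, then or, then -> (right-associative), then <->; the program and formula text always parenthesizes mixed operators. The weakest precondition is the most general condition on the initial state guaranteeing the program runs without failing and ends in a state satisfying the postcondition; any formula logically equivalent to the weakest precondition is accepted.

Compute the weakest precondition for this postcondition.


Working backward. After the program, the postcondition (2*w + x < w - 2 and w <= 1) <-> (2*x + 6 = -3 and w - 3*x < w) must hold; in canonical form it is (w + x < -2 and w <= 1) <-> (2*x = -9 and 3*x > 0).
Before x := 3*w - w + 1: (3*w < -3 and w <= 1) <-> (4*w = -11 and 6*w > -3)
Before w := 3*w + 7: (9*w < -24 and 3*w <= -6) <-> (12*w = -39 and 18*w > -45)
Answer: WP = (9*w < -24 and 3*w <= -6) <-> (12*w = -39 and 18*w > -45)


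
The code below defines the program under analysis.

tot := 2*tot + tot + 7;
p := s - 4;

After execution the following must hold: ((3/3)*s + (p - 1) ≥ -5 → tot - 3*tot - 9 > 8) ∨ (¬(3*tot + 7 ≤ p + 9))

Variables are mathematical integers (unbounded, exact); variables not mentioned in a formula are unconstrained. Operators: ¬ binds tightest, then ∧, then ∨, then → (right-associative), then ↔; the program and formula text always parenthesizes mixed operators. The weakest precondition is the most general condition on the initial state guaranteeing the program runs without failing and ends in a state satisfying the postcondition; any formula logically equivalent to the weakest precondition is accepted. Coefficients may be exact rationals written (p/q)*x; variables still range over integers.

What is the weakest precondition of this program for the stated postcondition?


Working backward. After the program, the postcondition ((3/3)*s + (p - 1) ≥ -5 → tot - 3*tot - 9 > 8) ∨ (¬(3*tot + 7 ≤ p + 9)) must hold; in canonical form it is (p + s ≥ -4 → 2*tot < -17) ∨ (¬(3*tot ≤ p + 2)).
Before p := s - 4: (2*s ≥ 0 → 2*tot < -17) ∨ (¬(3*tot ≤ s - 2))
Before tot := 2*tot + tot + 7: (2*s ≥ 0 → 6*tot < -31) ∨ (¬(9*tot ≤ s - 23))
Answer: WP = (2*s ≥ 0 → 6*tot < -31) ∨ (¬(9*tot ≤ s - 23))


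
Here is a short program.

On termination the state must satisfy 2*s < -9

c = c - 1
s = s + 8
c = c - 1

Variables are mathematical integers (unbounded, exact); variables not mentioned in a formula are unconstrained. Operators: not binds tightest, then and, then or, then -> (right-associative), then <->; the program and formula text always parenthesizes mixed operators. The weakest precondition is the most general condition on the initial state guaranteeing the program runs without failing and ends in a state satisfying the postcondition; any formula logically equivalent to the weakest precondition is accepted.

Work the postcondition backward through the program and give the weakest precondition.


Working backward. After the program, 2*s < -9 must hold.
Before c := c - 1: 2*s < -9
Before s := s + 8: 2*s < -25
Before c := c - 1: 2*s < -25
Answer: WP = 2*s < -25


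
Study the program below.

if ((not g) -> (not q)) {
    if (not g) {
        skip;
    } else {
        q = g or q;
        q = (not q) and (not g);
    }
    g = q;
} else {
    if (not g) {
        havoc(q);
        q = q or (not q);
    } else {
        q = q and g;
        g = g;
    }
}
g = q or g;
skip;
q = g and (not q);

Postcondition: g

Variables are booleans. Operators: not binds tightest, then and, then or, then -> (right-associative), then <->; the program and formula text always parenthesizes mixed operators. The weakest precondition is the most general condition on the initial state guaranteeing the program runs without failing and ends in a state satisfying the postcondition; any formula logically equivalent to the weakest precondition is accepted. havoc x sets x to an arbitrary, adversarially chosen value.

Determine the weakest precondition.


Working backward. After the program, g must hold.
Before q := g and (not q): g
Before skip: g
Before g := q or g: q or g
Then branch requires ((not g) -> q) and (g -> ((not (g or q)) and (not g))); else branch requires g -> ((q and g) or g).
Before the if: (((not g) -> (not q)) -> (((not g) -> q) and (g -> ((not (g or q)) and (not g))))) and ((not ((not g) -> (not q))) -> (g -> ((q and g) or g)))
Answer: WP = (((not g) -> (not q)) -> (((not g) -> q) and (g -> ((not (g or q)) and (not g))))) and ((not ((not g) -> (not q))) -> (g -> ((q and g) or g)))


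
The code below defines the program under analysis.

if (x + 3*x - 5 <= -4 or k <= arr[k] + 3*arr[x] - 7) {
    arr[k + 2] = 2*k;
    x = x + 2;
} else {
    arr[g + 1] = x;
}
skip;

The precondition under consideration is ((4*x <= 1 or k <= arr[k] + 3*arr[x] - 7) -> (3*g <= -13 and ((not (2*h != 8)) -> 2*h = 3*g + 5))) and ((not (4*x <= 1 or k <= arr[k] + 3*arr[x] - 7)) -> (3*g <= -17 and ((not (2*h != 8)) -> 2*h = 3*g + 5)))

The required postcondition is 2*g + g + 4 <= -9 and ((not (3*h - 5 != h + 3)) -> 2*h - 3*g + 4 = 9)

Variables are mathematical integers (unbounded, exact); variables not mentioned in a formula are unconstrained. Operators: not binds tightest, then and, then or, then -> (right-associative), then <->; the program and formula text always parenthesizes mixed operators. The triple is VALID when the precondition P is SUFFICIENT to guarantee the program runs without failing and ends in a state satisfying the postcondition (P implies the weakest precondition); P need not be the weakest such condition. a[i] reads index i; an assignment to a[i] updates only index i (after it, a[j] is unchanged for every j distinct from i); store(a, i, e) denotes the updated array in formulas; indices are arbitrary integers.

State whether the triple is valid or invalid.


Working backward. After the program, the postcondition 2*g + g + 4 <= -9 and ((not (3*h - 5 != h + 3)) -> 2*h - 3*g + 4 = 9) must hold; in canonical form it is 3*g <= -13 and ((not (2*h != 8)) -> 2*h = 3*g + 5).
Before skip: 3*g <= -13 and ((not (2*h != 8)) -> 2*h = 3*g + 5)
Then branch requires 3*g <= -13 and ((not (2*h != 8)) -> 2*h = 3*g + 5); else branch requires 3*g <= -13 and ((not (2*h != 8)) -> 2*h = 3*g + 5).
Before the if: ((4*x <= 1 or k <= arr[k] + 3*arr[x] - 7) -> (3*g <= -13 and ((not (2*h != 8)) -> 2*h = 3*g + 5))) and ((not (4*x <= 1 or k <= arr[k] + 3*arr[x] - 7)) -> (3*g <= -13 and ((not (2*h != 8)) -> 2*h = 3*g + 5)))
The weakest precondition is ((4*x <= 1 or k <= arr[k] + 3*arr[x] - 7) -> (3*g <= -13 and ((not (2*h != 8)) -> 2*h = 3*g + 5))) and ((not (4*x <= 1 or k <= arr[k] + 3*arr[x] - 7)) -> (3*g <= -13 and ((not (2*h != 8)) -> 2*h = 3*g + 5))).
Check whether ((4*x <= 1 or k <= arr[k] + 3*arr[x] - 7) -> (3*g <= -13 and ((not (2*h != 8)) -> 2*h = 3*g + 5))) and ((not (4*x <= 1 or k <= arr[k] + 3*arr[x] - 7)) -> (3*g <= -17 and ((not (2*h != 8)) -> 2*h = 3*g + 5))) implies it.
Every state satisfying the precondition satisfies the weakest precondition: the implication holds.
Answer: valid


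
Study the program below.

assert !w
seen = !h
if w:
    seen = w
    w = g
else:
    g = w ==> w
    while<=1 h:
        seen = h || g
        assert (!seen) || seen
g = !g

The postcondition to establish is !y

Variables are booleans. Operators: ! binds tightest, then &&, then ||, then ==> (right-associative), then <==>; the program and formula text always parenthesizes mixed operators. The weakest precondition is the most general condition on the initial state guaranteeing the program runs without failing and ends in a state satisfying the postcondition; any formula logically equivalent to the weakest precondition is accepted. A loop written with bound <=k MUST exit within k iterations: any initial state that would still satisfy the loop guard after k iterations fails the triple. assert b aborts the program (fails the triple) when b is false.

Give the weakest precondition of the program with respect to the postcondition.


Working backward. After the program, !y must hold.
Before g := !g: !y
Then branch requires !y; else branch requires (h ==> ((!h) && (!y))) && ((!h) ==> (!y)).
Before the if: (w ==> (!y)) && ((!w) ==> ((h ==> ((!h) && (!y))) && ((!h) ==> (!y))))
Before seen := !h: (w ==> (!y)) && ((!w) ==> ((h ==> ((!h) && (!y))) && ((!h) ==> (!y))))
Before assert !w: (!w) && (w ==> (!y)) && ((!w) ==> ((h ==> ((!h) && (!y))) && ((!h) ==> (!y))))
Answer: WP = (!w) && (w ==> (!y)) && ((!w) ==> ((h ==> ((!h) && (!y))) && ((!h) ==> (!y))))


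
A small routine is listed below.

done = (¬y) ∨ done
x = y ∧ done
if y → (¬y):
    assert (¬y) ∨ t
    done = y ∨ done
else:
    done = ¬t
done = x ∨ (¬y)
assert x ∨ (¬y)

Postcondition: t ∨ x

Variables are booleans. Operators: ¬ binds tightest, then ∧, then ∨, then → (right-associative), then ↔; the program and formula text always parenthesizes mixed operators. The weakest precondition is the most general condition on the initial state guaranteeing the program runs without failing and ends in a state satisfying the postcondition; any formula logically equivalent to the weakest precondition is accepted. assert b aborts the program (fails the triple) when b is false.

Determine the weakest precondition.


Working backward. After the program, t ∨ x must hold.
Before assert x ∨ (¬y): (x ∨ (¬y)) ∧ (t ∨ x)
Before done := x ∨ (¬y): (x ∨ (¬y)) ∧ (t ∨ x)
Then branch requires ((¬y) ∨ t) ∧ (x ∨ (¬y)) ∧ (t ∨ x); else branch requires (x ∨ (¬y)) ∧ (t ∨ x).
Before the if: ((y → (¬y)) → (((¬y) ∨ t) ∧ (x ∨ (¬y)) ∧ (t ∨ x))) ∧ ((¬(y → (¬y))) → ((x ∨ (¬y)) ∧ (t ∨ x)))
Before x := y ∧ done: ((y → (¬y)) → (((¬y) ∨ t) ∧ ((y ∧ done) ∨ (¬y)) ∧ (t ∨ (y ∧ done)))) ∧ ((¬(y → (¬y))) → (((y ∧ done) ∨ (¬y)) ∧ (t ∨ (y ∧ done))))
Before done := (¬y) ∨ done: ((y → (¬y)) → (((¬y) ∨ t) ∧ ((y ∧ ((¬y) ∨ done)) ∨ (¬y)) ∧ (t ∨ (y ∧ ((¬y) ∨ done))))) ∧ ((¬(y → (¬y))) → (((y ∧ ((¬y) ∨ done)) ∨ (¬y)) ∧ (t ∨ (y ∧ ((¬y) ∨ done)))))
Answer: WP = ((y → (¬y)) → (((¬y) ∨ t) ∧ ((y ∧ ((¬y) ∨ done)) ∨ (¬y)) ∧ (t ∨ (y ∧ ((¬y) ∨ done))))) ∧ ((¬(y → (¬y))) → (((y ∧ ((¬y) ∨ done)) ∨ (¬y)) ∧ (t ∨ (y ∧ ((¬y) ∨ done)))))


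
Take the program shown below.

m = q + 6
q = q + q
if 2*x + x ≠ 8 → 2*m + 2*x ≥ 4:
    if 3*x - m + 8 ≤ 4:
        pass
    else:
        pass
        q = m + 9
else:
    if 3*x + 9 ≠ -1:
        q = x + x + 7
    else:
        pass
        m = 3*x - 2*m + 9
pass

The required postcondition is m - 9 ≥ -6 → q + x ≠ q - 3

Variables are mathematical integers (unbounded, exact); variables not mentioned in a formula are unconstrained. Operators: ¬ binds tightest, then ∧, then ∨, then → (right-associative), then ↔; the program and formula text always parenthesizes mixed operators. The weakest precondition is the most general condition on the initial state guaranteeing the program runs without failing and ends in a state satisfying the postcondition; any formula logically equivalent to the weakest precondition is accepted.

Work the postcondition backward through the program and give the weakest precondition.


Working backward. After the program, the postcondition m - 9 ≥ -6 → q + x ≠ q - 3 must hold; in canonical form it is m ≥ 3 → x ≠ -3.
Before skip: m ≥ 3 → x ≠ -3
Then branch requires (3*x ≤ m - 4 → (m ≥ 3 → x ≠ -3)) ∧ ((¬(3*x ≤ m - 4)) → (m ≥ 3 → x ≠ -3)); else branch requires (3*x ≠ -10 → (m ≥ 3 → x ≠ -3)) ∧ ((¬(3*x ≠ -10)) → (3*x ≥ 2*m - 6 → x ≠ -3)).
Before the if: ((3*x ≠ 8 → 2*m + 2*x ≥ 4) → ((3*x ≤ m - 4 → (m ≥ 3 → x ≠ -3)) ∧ ((¬(3*x ≤ m - 4)) → (m ≥ 3 → x ≠ -3)))) ∧ ((¬(3*x ≠ 8 → 2*m + 2*x ≥ 4)) → ((3*x ≠ -10 → (m ≥ 3 → x ≠ -3)) ∧ ((¬(3*x ≠ -10)) → (3*x ≥ 2*m - 6 → x ≠ -3))))
Before q := q + q: ((3*x ≠ 8 → 2*m + 2*x ≥ 4) → ((3*x ≤ m - 4 → (m ≥ 3 → x ≠ -3)) ∧ ((¬(3*x ≤ m - 4)) → (m ≥ 3 → x ≠ -3)))) ∧ ((¬(3*x ≠ 8 → 2*m + 2*x ≥ 4)) → ((3*x ≠ -10 → (m ≥ 3 → x ≠ -3)) ∧ ((¬(3*x ≠ -10)) → (3*x ≥ 2*m - 6 → x ≠ -3))))
Before m := q + 6: ((3*x ≠ 8 → 2*q + 2*x ≥ -8) → ((3*x ≤ q + 2 → (q ≥ -3 → x ≠ -3)) ∧ ((¬(3*x ≤ q + 2)) → (q ≥ -3 → x ≠ -3)))) ∧ ((¬(3*x ≠ 8 → 2*q + 2*x ≥ -8)) → ((3*x ≠ -10 → (q ≥ -3 → x ≠ -3)) ∧ ((¬(3*x ≠ -10)) → (3*x ≥ 2*q + 6 → x ≠ -3))))
Answer: WP = ((3*x ≠ 8 → 2*q + 2*x ≥ -8) → ((3*x ≤ q + 2 → (q ≥ -3 → x ≠ -3)) ∧ ((¬(3*x ≤ q + 2)) → (q ≥ -3 → x ≠ -3)))) ∧ ((¬(3*x ≠ 8 → 2*q + 2*x ≥ -8)) → ((3*x ≠ -10 → (q ≥ -3 → x ≠ -3)) ∧ ((¬(3*x ≠ -10)) → (3*x ≥ 2*q + 6 → x ≠ -3))))


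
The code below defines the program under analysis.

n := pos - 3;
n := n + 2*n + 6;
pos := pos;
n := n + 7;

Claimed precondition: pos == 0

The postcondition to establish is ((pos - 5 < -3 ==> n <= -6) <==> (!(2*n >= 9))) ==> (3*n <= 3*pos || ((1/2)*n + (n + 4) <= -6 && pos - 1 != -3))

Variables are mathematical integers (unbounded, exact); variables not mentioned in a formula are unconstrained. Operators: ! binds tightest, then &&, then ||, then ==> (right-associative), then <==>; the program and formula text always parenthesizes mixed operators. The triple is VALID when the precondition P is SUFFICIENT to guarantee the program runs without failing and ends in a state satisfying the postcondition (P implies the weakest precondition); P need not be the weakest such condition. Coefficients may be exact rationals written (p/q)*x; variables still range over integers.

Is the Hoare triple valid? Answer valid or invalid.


Working backward. After the program, the postcondition ((pos - 5 < -3 ==> n <= -6) <==> (!(2*n >= 9))) ==> (3*n <= 3*pos || ((1/2)*n + (n + 4) <= -6 && pos - 1 != -3)) must hold; in canonical form it is ((pos < 2 ==> n <= -6) <==> (!(2*n >= 9))) ==> (3*n <= 3*pos || ((3/2)*n <= -10 && pos != -2)).
Before n := n + 7: ((pos < 2 ==> n <= -13) <==> (!(2*n >= -5))) ==> (3*n <= 3*pos - 21 || ((3/2)*n <= -41/2 && pos != -2))
Before pos := pos: ((pos < 2 ==> n <= -13) <==> (!(2*n >= -5))) ==> (3*n <= 3*pos - 21 || ((3/2)*n <= -41/2 && pos != -2))
Before n := n + 2*n + 6: ((pos < 2 ==> 3*n <= -19) <==> (!(6*n >= -17))) ==> (9*n <= 3*pos - 39 || ((9/2)*n <= -59/2 && pos != -2))
Before n := pos - 3: ((pos < 2 ==> 3*pos <= -10) <==> (!(6*pos >= 1))) ==> (6*pos <= -12 || ((9/2)*pos <= -16 && pos != -2))
The weakest precondition is ((pos < 2 ==> 3*pos <= -10) <==> (!(6*pos >= 1))) ==> (6*pos <= -12 || ((9/2)*pos <= -16 && pos != -2)).
Check whether pos == 0 implies it.
Every state satisfying the precondition satisfies the weakest precondition: the implication holds.
Answer: valid


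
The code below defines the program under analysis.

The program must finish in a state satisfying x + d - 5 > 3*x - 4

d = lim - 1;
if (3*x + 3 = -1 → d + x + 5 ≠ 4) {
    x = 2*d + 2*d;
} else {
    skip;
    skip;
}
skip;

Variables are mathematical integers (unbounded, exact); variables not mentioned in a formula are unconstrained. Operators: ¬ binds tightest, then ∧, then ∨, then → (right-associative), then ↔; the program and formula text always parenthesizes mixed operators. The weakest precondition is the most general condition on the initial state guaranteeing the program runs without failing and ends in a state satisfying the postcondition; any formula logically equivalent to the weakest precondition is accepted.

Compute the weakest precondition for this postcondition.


Working backward. After the program, the postcondition x + d - 5 > 3*x - 4 must hold; in canonical form it is d > 2*x + 1.
Before skip: d > 2*x + 1
Then branch requires 7*d < -1; else branch requires d > 2*x + 1.
Before the if: ((3*x = -4 → d + x ≠ -1) → 7*d < -1) ∧ ((¬(3*x = -4 → d + x ≠ -1)) → d > 2*x + 1)
Before d := lim - 1: ((3*x = -4 → lim + x ≠ 0) → 7*lim < 6) ∧ ((¬(3*x = -4 → lim + x ≠ 0)) → lim > 2*x + 2)
Answer: WP = ((3*x = -4 → lim + x ≠ 0) → 7*lim < 6) ∧ ((¬(3*x = -4 → lim + x ≠ 0)) → lim > 2*x + 2)


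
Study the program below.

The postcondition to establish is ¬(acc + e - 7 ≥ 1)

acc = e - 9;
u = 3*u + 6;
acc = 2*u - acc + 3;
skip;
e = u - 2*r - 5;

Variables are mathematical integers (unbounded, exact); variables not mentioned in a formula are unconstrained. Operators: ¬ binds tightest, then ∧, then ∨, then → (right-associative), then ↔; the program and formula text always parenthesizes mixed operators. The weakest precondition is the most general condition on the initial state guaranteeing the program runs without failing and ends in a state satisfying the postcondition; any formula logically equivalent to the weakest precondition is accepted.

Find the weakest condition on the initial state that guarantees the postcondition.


Working backward. After the program, the postcondition ¬(acc + e - 7 ≥ 1) must hold; in canonical form it is ¬(acc + e ≥ 8).
Before e := u - 2*r - 5: ¬(acc + u ≥ 2*r + 13)
Before skip: ¬(acc + u ≥ 2*r + 13)
Before acc := 2*u - acc + 3: ¬(3*u ≥ acc + 2*r + 10)
Before u := 3*u + 6: ¬(9*u ≥ acc + 2*r - 8)
Before acc := e - 9: ¬(9*u ≥ e + 2*r - 17)
Answer: WP = ¬(9*u ≥ e + 2*r - 17)


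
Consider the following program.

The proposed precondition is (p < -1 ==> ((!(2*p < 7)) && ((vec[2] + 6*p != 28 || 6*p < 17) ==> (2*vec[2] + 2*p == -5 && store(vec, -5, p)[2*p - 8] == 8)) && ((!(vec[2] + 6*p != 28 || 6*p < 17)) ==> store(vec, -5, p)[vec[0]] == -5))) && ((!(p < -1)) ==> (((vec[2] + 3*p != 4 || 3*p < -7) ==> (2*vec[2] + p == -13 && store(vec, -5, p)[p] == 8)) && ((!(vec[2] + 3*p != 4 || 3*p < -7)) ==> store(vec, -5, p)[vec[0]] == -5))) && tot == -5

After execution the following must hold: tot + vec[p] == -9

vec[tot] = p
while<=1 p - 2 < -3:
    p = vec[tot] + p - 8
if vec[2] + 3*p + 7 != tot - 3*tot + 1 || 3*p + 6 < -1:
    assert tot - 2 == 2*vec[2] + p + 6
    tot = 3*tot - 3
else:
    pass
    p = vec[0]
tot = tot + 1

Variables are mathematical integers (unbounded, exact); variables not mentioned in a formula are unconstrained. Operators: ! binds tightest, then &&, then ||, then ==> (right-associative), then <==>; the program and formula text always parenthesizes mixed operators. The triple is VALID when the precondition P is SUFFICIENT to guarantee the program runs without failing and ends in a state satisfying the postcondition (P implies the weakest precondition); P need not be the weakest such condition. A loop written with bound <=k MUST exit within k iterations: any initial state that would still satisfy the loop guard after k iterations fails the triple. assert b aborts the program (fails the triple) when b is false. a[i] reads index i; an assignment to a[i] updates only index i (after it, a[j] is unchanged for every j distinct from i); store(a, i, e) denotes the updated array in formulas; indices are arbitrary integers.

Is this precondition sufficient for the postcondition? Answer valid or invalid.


Working backward. After the program, the postcondition tot + vec[p] == -9 must hold; in canonical form it is vec[p] + tot == -9.
Before tot := tot + 1: vec[p] + tot == -10
Then branch requires tot == 2*vec[2] + p + 8 && vec[p] + 3*tot == -7; else branch requires vec[vec[0]] + tot == -10.
Before the if: ((vec[2] + 3*p + 2*tot != -6 || 3*p < -7) ==> (tot == 2*vec[2] + p + 8 && vec[p] + 3*tot == -7)) && ((!(vec[2] + 3*p + 2*tot != -6 || 3*p < -7)) ==> vec[vec[0]] + tot == -10)
Before the loop (bound <=1), unroll the exhaustion recursion (WP_0 = exit-now case; WP_j = one more guarded iteration, up to j = 1):
  WP_0: (!(p < -1)) && ((vec[2] + 3*p + 2*tot != -6 || 3*p < -7) ==> (tot == 2*vec[2] + p + 8 && vec[p] + 3*tot == -7)) && ((!(vec[2] + 3*p + 2*tot != -6 || 3*p < -7)) ==> vec[vec[0]] + tot == -10)
  WP_1: (p < -1 ==> ((!(vec[tot] + p < 7)) && ((vec[2] + 3*vec[tot] + 3*p + 2*tot != 18 || 3*vec[tot] + 3*p < 17) ==> (tot == 2*vec[2] + vec[tot] + p && vec[vec[tot] + p - 8] + 3*tot == -7)) && ((!(vec[2] + 3*vec[tot] + 3*p + 2*tot != 18 || 3*vec[tot] + 3*p < 17)) ==> vec[vec[0]] + tot == -10))) && ((!(p < -1)) ==> (((vec[2] + 3*p + 2*tot != -6 || 3*p < -7) ==> (tot == 2*vec[2] + p + 8 && vec[p] + 3*tot == -7)) && ((!(vec[2] + 3*p + 2*tot != -6 || 3*p < -7)) ==> vec[vec[0]] + tot == -10)))
So before the loop: (p < -1 ==> ((!(vec[tot] + p < 7)) && ((vec[2] + 3*vec[tot] + 3*p + 2*tot != 18 || 3*vec[tot] + 3*p < 17) ==> (tot == 2*vec[2] + vec[tot] + p && vec[vec[tot] + p - 8] + 3*tot == -7)) && ((!(vec[2] + 3*vec[tot] + 3*p + 2*tot != 18 || 3*vec[tot] + 3*p < 17)) ==> vec[vec[0]] + tot == -10))) && ((!(p < -1)) ==> (((vec[2] + 3*p + 2*tot != -6 || 3*p < -7) ==> (tot == 2*vec[2] + p + 8 && vec[p] + 3*tot == -7)) && ((!(vec[2] + 3*p + 2*tot != -6 || 3*p < -7)) ==> vec[vec[0]] + tot == -10)))
Before vec[tot] := p: (p < -1 ==> ((!(store(vec, tot, p)[tot] + p < 7)) && ((store(vec, tot, p)[2] + 3*store(vec, tot, p)[tot] + 3*p + 2*tot != 18 || 3*store(vec, tot, p)[tot] + 3*p < 17) ==> (tot == 2*store(vec, tot, p)[2] + store(vec, tot, p)[tot] + p && store(vec, tot, p)[store(vec, tot, p)[tot] + p - 8] + 3*tot == -7)) && ((!(store(vec, tot, p)[2] + 3*store(vec, tot, p)[tot] + 3*p + 2*tot != 18 || 3*store(vec, tot, p)[tot] + 3*p < 17)) ==> store(vec, tot, p)[store(vec, tot, p)[0]] + tot == -10))) && ((!(p < -1)) ==> (((store(vec, tot, p)[2] + 3*p + 2*tot != -6 || 3*p < -7) ==> (tot == 2*store(vec, tot, p)[2] + p + 8 && store(vec, tot, p)[p] + 3*tot == -7)) && ((!(store(vec, tot, p)[2] + 3*p + 2*tot != -6 || 3*p < -7)) ==> store(vec, tot, p)[store(vec, tot, p)[0]] + tot == -10)))
The weakest precondition is (p < -1 ==> ((!(store(vec, tot, p)[tot] + p < 7)) && ((store(vec, tot, p)[2] + 3*store(vec, tot, p)[tot] + 3*p + 2*tot != 18 || 3*store(vec, tot, p)[tot] + 3*p < 17) ==> (tot == 2*store(vec, tot, p)[2] + store(vec, tot, p)[tot] + p && store(vec, tot, p)[store(vec, tot, p)[tot] + p - 8] + 3*tot == -7)) && ((!(store(vec, tot, p)[2] + 3*store(vec, tot, p)[tot] + 3*p + 2*tot != 18 || 3*store(vec, tot, p)[tot] + 3*p < 17)) ==> store(vec, tot, p)[store(vec, tot, p)[0]] + tot == -10))) && ((!(p < -1)) ==> (((store(vec, tot, p)[2] + 3*p + 2*tot != -6 || 3*p < -7) ==> (tot == 2*store(vec, tot, p)[2] + p + 8 && store(vec, tot, p)[p] + 3*tot == -7)) && ((!(store(vec, tot, p)[2] + 3*p + 2*tot != -6 || 3*p < -7)) ==> store(vec, tot, p)[store(vec, tot, p)[0]] + tot == -10))).
Check whether (p < -1 ==> ((!(2*p < 7)) && ((vec[2] + 6*p != 28 || 6*p < 17) ==> (2*vec[2] + 2*p == -5 && store(vec, -5, p)[2*p - 8] == 8)) && ((!(vec[2] + 6*p != 28 || 6*p < 17)) ==> store(vec, -5, p)[vec[0]] == -5))) && ((!(p < -1)) ==> (((vec[2] + 3*p != 4 || 3*p < -7) ==> (2*vec[2] + p == -13 && store(vec, -5, p)[p] == 8)) && ((!(vec[2] + 3*p != 4 || 3*p < -7)) ==> store(vec, -5, p)[vec[0]] == -5))) && tot == -5 implies it.
Every state satisfying the precondition satisfies the weakest precondition: the implication holds.
Answer: valid


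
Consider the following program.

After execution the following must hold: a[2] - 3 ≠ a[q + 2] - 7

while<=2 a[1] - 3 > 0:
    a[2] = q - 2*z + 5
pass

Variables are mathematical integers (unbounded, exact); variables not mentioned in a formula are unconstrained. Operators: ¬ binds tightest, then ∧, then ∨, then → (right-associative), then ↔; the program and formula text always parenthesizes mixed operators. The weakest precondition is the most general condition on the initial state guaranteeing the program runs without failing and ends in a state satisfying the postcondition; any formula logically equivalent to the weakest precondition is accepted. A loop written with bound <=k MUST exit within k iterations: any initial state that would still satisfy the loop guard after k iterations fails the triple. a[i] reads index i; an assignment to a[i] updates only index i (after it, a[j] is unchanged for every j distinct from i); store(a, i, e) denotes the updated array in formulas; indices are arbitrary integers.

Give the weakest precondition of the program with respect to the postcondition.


Working backward. After the program, the postcondition a[2] - 3 ≠ a[q + 2] - 7 must hold; in canonical form it is a[2] ≠ a[q + 2] - 4.
Before skip: a[2] ≠ a[q + 2] - 4
Before the loop (bound <=2), unroll the exhaustion recursion (WP_0 = exit-now case; WP_j = one more guarded iteration, up to j = 2):
  WP_0: (¬(a[1] > 3)) ∧ a[2] ≠ a[q + 2] - 4
  WP_1: (a[1] > 3 → ((¬(a[1] > 3)) ∧ q ≠ store(a, 2, q - 2*z + 5)[q + 2] + 2*z - 9)) ∧ ((¬(a[1] > 3)) → a[2] ≠ a[q + 2] - 4)
  WP_2: (a[1] > 3 → ((a[1] > 3 → ((¬(a[1] > 3)) ∧ q ≠ store(store(a, 2, q - 2*z + 5), 2, q - 2*z + 5)[q + 2] + 2*z - 9)) ∧ ((¬(a[1] > 3)) → q ≠ store(a, 2, q - 2*z + 5)[q + 2] + 2*z - 9))) ∧ ((¬(a[1] > 3)) → a[2] ≠ a[q + 2] - 4)
So before the loop: (a[1] > 3 → ((a[1] > 3 → ((¬(a[1] > 3)) ∧ q ≠ store(store(a, 2, q - 2*z + 5), 2, q - 2*z + 5)[q + 2] + 2*z - 9)) ∧ ((¬(a[1] > 3)) → q ≠ store(a, 2, q - 2*z + 5)[q + 2] + 2*z - 9))) ∧ ((¬(a[1] > 3)) → a[2] ≠ a[q + 2] - 4)
Answer: WP = (a[1] > 3 → ((a[1] > 3 → ((¬(a[1] > 3)) ∧ q ≠ store(store(a, 2, q - 2*z + 5), 2, q - 2*z + 5)[q + 2] + 2*z - 9)) ∧ ((¬(a[1] > 3)) → q ≠ store(a, 2, q - 2*z + 5)[q + 2] + 2*z - 9))) ∧ ((¬(a[1] > 3)) → a[2] ≠ a[q + 2] - 4)


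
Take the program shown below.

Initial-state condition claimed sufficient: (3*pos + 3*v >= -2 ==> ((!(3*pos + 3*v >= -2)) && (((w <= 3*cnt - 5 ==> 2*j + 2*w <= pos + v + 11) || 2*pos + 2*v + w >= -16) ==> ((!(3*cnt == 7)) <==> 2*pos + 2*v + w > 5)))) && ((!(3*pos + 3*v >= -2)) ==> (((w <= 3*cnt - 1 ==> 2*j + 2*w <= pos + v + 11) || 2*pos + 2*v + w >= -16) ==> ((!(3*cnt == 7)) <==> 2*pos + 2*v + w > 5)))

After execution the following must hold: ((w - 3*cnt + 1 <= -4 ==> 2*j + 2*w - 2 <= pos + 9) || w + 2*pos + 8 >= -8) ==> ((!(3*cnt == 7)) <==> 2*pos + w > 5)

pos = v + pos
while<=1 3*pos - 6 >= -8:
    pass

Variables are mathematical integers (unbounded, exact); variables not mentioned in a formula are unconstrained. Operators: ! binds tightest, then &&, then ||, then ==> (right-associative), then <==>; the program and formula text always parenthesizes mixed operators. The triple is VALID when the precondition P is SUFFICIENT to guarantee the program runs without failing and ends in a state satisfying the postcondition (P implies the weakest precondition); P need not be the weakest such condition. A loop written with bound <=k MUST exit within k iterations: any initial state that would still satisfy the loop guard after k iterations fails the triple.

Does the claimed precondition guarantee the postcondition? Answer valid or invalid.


Working backward. After the program, the postcondition ((w - 3*cnt + 1 <= -4 ==> 2*j + 2*w - 2 <= pos + 9) || w + 2*pos + 8 >= -8) ==> ((!(3*cnt == 7)) <==> 2*pos + w > 5) must hold; in canonical form it is ((w <= 3*cnt - 5 ==> 2*j + 2*w <= pos + 11) || 2*pos + w >= -16) ==> ((!(3*cnt == 7)) <==> 2*pos + w > 5).
Before the loop (bound <=1), unroll the exhaustion recursion (WP_0 = exit-now case; WP_j = one more guarded iteration, up to j = 1):
  WP_0: (!(3*pos >= -2)) && (((w <= 3*cnt - 5 ==> 2*j + 2*w <= pos + 11) || 2*pos + w >= -16) ==> ((!(3*cnt == 7)) <==> 2*pos + w > 5))
  WP_1: (3*pos >= -2 ==> ((!(3*pos >= -2)) && (((w <= 3*cnt - 5 ==> 2*j + 2*w <= pos + 11) || 2*pos + w >= -16) ==> ((!(3*cnt == 7)) <==> 2*pos + w > 5)))) && ((!(3*pos >= -2)) ==> (((w <= 3*cnt - 5 ==> 2*j + 2*w <= pos + 11) || 2*pos + w >= -16) ==> ((!(3*cnt == 7)) <==> 2*pos + w > 5)))
So before the loop: (3*pos >= -2 ==> ((!(3*pos >= -2)) && (((w <= 3*cnt - 5 ==> 2*j + 2*w <= pos + 11) || 2*pos + w >= -16) ==> ((!(3*cnt == 7)) <==> 2*pos + w > 5)))) && ((!(3*pos >= -2)) ==> (((w <= 3*cnt - 5 ==> 2*j + 2*w <= pos + 11) || 2*pos + w >= -16) ==> ((!(3*cnt == 7)) <==> 2*pos + w > 5)))
Before pos := v + pos: (3*pos + 3*v >= -2 ==> ((!(3*pos + 3*v >= -2)) && (((w <= 3*cnt - 5 ==> 2*j + 2*w <= pos + v + 11) || 2*pos + 2*v + w >= -16) ==> ((!(3*cnt == 7)) <==> 2*pos + 2*v + w > 5)))) && ((!(3*pos + 3*v >= -2)) ==> (((w <= 3*cnt - 5 ==> 2*j + 2*w <= pos + v + 11) || 2*pos + 2*v + w >= -16) ==> ((!(3*cnt == 7)) <==> 2*pos + 2*v + w > 5)))
The weakest precondition is (3*pos + 3*v >= -2 ==> ((!(3*pos + 3*v >= -2)) && (((w <= 3*cnt - 5 ==> 2*j + 2*w <= pos + v + 11) || 2*pos + 2*v + w >= -16) ==> ((!(3*cnt == 7)) <==> 2*pos + 2*v + w > 5)))) && ((!(3*pos + 3*v >= -2)) ==> (((w <= 3*cnt - 5 ==> 2*j + 2*w <= pos + v + 11) || 2*pos + 2*v + w >= -16) ==> ((!(3*cnt == 7)) <==> 2*pos + 2*v + w > 5))).
Check whether (3*pos + 3*v >= -2 ==> ((!(3*pos + 3*v >= -2)) && (((w <= 3*cnt - 5 ==> 2*j + 2*w <= pos + v + 11) || 2*pos + 2*v + w >= -16) ==> ((!(3*cnt == 7)) <==> 2*pos + 2*v + w > 5)))) && ((!(3*pos + 3*v >= -2)) ==> (((w <= 3*cnt - 1 ==> 2*j + 2*w <= pos + v + 11) || 2*pos + 2*v + w >= -16) ==> ((!(3*cnt == 7)) <==> 2*pos + 2*v + w > 5))) implies it.
Countermodel: at the initial state cnt = 0, j = 3, pos = 0, v = -8, w = -1, the precondition holds but the weakest precondition fails.
Answer: invalid


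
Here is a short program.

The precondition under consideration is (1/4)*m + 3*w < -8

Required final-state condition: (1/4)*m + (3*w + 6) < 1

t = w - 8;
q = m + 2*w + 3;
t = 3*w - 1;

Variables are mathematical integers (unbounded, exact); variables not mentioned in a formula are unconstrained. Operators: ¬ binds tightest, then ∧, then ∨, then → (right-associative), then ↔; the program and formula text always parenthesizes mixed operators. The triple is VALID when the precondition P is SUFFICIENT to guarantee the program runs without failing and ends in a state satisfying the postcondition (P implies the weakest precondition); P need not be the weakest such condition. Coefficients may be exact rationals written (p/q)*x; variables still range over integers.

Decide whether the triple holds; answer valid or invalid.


Working backward. After the program, the postcondition (1/4)*m + (3*w + 6) < 1 must hold; in canonical form it is (1/4)*m + 3*w < -5.
Before t := 3*w - 1: (1/4)*m + 3*w < -5
Before q := m + 2*w + 3: (1/4)*m + 3*w < -5
Before t := w - 8: (1/4)*m + 3*w < -5
The weakest precondition is (1/4)*m + 3*w < -5.
Check whether (1/4)*m + 3*w < -8 implies it.
Every state satisfying the precondition satisfies the weakest precondition: the implication holds.
Answer: valid


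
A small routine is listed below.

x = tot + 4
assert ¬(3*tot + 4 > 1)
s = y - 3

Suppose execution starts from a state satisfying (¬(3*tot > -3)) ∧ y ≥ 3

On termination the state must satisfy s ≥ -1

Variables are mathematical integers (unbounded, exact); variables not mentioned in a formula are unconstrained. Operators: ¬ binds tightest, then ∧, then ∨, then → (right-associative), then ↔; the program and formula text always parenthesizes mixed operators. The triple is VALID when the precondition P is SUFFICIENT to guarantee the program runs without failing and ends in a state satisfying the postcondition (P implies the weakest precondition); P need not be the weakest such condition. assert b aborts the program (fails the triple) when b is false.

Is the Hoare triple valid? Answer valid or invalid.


Working backward. After the program, s ≥ -1 must hold.
Before s := y - 3: y ≥ 2
Before assert ¬(3*tot + 4 > 1): (¬(3*tot > -3)) ∧ y ≥ 2
Before x := tot + 4: (¬(3*tot > -3)) ∧ y ≥ 2
The weakest precondition is (¬(3*tot > -3)) ∧ y ≥ 2.
Check whether (¬(3*tot > -3)) ∧ y ≥ 3 implies it.
Every state satisfying the precondition satisfies the weakest precondition: the implication holds.
Answer: valid


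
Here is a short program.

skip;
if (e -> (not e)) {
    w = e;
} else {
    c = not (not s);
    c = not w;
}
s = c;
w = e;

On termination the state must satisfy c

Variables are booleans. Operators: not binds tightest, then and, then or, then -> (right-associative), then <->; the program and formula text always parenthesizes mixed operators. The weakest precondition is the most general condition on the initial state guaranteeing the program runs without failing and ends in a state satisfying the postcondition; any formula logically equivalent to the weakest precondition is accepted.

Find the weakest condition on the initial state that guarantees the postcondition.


Working backward. After the program, c must hold.
Before w := e: c
Before s := c: c
Then branch requires c; else branch requires not w.
Before the if: ((e -> (not e)) -> c) and ((not (e -> (not e))) -> (not w))
Before skip: ((e -> (not e)) -> c) and ((not (e -> (not e))) -> (not w))
Answer: WP = ((e -> (not e)) -> c) and ((not (e -> (not e))) -> (not w))


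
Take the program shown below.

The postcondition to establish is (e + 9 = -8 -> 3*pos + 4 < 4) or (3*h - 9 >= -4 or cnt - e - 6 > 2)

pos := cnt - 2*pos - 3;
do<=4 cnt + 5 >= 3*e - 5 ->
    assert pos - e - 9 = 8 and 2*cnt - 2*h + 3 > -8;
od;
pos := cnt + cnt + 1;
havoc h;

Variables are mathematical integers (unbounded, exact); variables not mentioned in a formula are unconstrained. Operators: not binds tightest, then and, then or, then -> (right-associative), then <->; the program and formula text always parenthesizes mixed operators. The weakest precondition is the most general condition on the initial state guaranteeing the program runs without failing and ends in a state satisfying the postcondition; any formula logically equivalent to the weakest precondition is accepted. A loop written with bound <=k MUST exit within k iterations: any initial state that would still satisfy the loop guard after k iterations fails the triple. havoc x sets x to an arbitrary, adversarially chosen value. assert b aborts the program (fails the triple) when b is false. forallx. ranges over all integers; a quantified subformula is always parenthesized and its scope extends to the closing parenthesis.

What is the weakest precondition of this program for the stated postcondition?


Working backward. After the program, the postcondition (e + 9 = -8 -> 3*pos + 4 < 4) or (3*h - 9 >= -4 or cnt - e - 6 > 2) must hold; in canonical form it is (e = -17 -> 3*pos < 0) or 3*h >= 5 or cnt > e + 8.
Before havoc h: forall h_1. ((e = -17 -> 3*pos < 0) or 3*h_1 >= 5 or cnt > e + 8)
Before pos := cnt + cnt + 1: forall h_1. ((e = -17 -> 6*cnt < -3) or 3*h_1 >= 5 or cnt > e + 8)
Before the loop (bound <=4), unroll the exhaustion recursion (WP_0 = exit-now case; WP_j = one more guarded iteration, up to j = 4):
  WP_0: (not (cnt >= 3*e - 10)) and (forall h_1. ((e = -17 -> 6*cnt < -3) or 3*h_1 >= 5 or cnt > e + 8))
  WP_1: (cnt >= 3*e - 10 -> (pos = e + 17 and 2*cnt > 2*h - 11 and (not (cnt >= 3*e - 10)) and (forall h_1. ((e = -17 -> 6*cnt < -3) or 3*h_1 >= 5 or cnt > e + 8)))) and ((not (cnt >= 3*e - 10)) -> (forall h_1. ((e = -17 -> 6*cnt < -3) or 3*h_1 >= 5 or cnt > e + 8)))
  WP_2: (cnt >= 3*e - 10 -> (pos = e + 17 and 2*cnt > 2*h - 11 and (cnt >= 3*e - 10 -> (pos = e + 17 and 2*cnt > 2*h - 11 and (not (cnt >= 3*e - 10)) and (forall h_1. ((e = -17 -> 6*cnt < -3) or 3*h_1 >= 5 or cnt > e + 8)))) and ((not (cnt >= 3*e - 10)) -> (forall h_1. ((e = -17 -> 6*cnt < -3) or 3*h_1 >= 5 or cnt > e + 8))))) and ((not (cnt >= 3*e - 10)) -> (forall h_1. ((e = -17 -> 6*cnt < -3) or 3*h_1 >= 5 or cnt > e + 8)))
  WP_3: (cnt >= 3*e - 10 -> (pos = e + 17 and 2*cnt > 2*h - 11 and (cnt >= 3*e - 10 -> (pos = e + 17 and 2*cnt > 2*h - 11 and (cnt >= 3*e - 10 -> (pos = e + 17 and 2*cnt > 2*h - 11 and (not (cnt >= 3*e - 10)) and (forall h_1. ((e = -17 -> 6*cnt < -3) or 3*h_1 >= 5 or cnt > e + 8)))) and ((not (cnt >= 3*e - 10)) -> (forall h_1. ((e = -17 -> 6*cnt < -3) or 3*h_1 >= 5 or cnt > e + 8))))) and ((not (cnt >= 3*e - 10)) -> (forall h_1. ((e = -17 -> 6*cnt < -3) or 3*h_1 >= 5 or cnt > e + 8))))) and ((not (cnt >= 3*e - 10)) -> (forall h_1. ((e = -17 -> 6*cnt < -3) or 3*h_1 >= 5 or cnt > e + 8)))
  WP_4: (cnt >= 3*e - 10 -> (pos = e + 17 and 2*cnt > 2*h - 11 and (cnt >= 3*e - 10 -> (pos = e + 17 and 2*cnt > 2*h - 11 and (cnt >= 3*e - 10 -> (pos = e + 17 and 2*cnt > 2*h - 11 and (cnt >= 3*e - 10 -> (pos = e + 17 and 2*cnt > 2*h - 11 and (not (cnt >= 3*e - 10)) and (forall h_1. ((e = -17 -> 6*cnt < -3) or 3*h_1 >= 5 or cnt > e + 8)))) and ((not (cnt >= 3*e - 10)) -> (forall h_1. ((e = -17 -> 6*cnt < -3) or 3*h_1 >= 5 or cnt > e + 8))))) and ((not (cnt >= 3*e - 10)) -> (forall h_1. ((e = -17 -> 6*cnt < -3) or 3*h_1 >= 5 or cnt > e + 8))))) and ((not (cnt >= 3*e - 10)) -> (forall h_1. ((e = -17 -> 6*cnt < -3) or 3*h_1 >= 5 or cnt > e + 8))))) and ((not (cnt >= 3*e - 10)) -> (forall h_1. ((e = -17 -> 6*cnt < -3) or 3*h_1 >= 5 or cnt > e + 8)))
So before the loop: (cnt >= 3*e - 10 -> (pos = e + 17 and 2*cnt > 2*h - 11 and (cnt >= 3*e - 10 -> (pos = e + 17 and 2*cnt > 2*h - 11 and (cnt >= 3*e - 10 -> (pos = e + 17 and 2*cnt > 2*h - 11 and (cnt >= 3*e - 10 -> (pos = e + 17 and 2*cnt > 2*h - 11 and (not (cnt >= 3*e - 10)) and (forall h_1. ((e = -17 -> 6*cnt < -3) or 3*h_1 >= 5 or cnt > e + 8)))) and ((not (cnt >= 3*e - 10)) -> (forall h_1. ((e = -17 -> 6*cnt < -3) or 3*h_1 >= 5 or cnt > e + 8))))) and ((not (cnt >= 3*e - 10)) -> (forall h_1. ((e = -17 -> 6*cnt < -3) or 3*h_1 >= 5 or cnt > e + 8))))) and ((not (cnt >= 3*e - 10)) -> (forall h_1. ((e = -17 -> 6*cnt < -3) or 3*h_1 >= 5 or cnt > e + 8))))) and ((not (cnt >= 3*e - 10)) -> (forall h_1. ((e = -17 -> 6*cnt < -3) or 3*h_1 >= 5 or cnt > e + 8)))
Before pos := cnt - 2*pos - 3: (cnt >= 3*e - 10 -> (cnt = e + 2*pos + 20 and 2*cnt > 2*h - 11 and (cnt >= 3*e - 10 -> (cnt = e + 2*pos + 20 and 2*cnt > 2*h - 11 and (cnt >= 3*e - 10 -> (cnt = e + 2*pos + 20 and 2*cnt > 2*h - 11 and (cnt >= 3*e - 10 -> (cnt = e + 2*pos + 20 and 2*cnt > 2*h - 11 and (not (cnt >= 3*e - 10)) and (forall h_1. ((e = -17 -> 6*cnt < -3) or 3*h_1 >= 5 or cnt > e + 8)))) and ((not (cnt >= 3*e - 10)) -> (forall h_1. ((e = -17 -> 6*cnt < -3) or 3*h_1 >= 5 or cnt > e + 8))))) and ((not (cnt >= 3*e - 10)) -> (forall h_1. ((e = -17 -> 6*cnt < -3) or 3*h_1 >= 5 or cnt > e + 8))))) and ((not (cnt >= 3*e - 10)) -> (forall h_1. ((e = -17 -> 6*cnt < -3) or 3*h_1 >= 5 or cnt > e + 8))))) and ((not (cnt >= 3*e - 10)) -> (forall h_1. ((e = -17 -> 6*cnt < -3) or 3*h_1 >= 5 or cnt > e + 8)))
Answer: WP = (cnt >= 3*e - 10 -> (cnt = e + 2*pos + 20 and 2*cnt > 2*h - 11 and (cnt >= 3*e - 10 -> (cnt = e + 2*pos + 20 and 2*cnt > 2*h - 11 and (cnt >= 3*e - 10 -> (cnt = e + 2*pos + 20 and 2*cnt > 2*h - 11 and (cnt >= 3*e - 10 -> (cnt = e + 2*pos + 20 and 2*cnt > 2*h - 11 and (not (cnt >= 3*e - 10)) and (forall h_1. ((e = -17 -> 6*cnt < -3) or 3*h_1 >= 5 or cnt > e + 8)))) and ((not (cnt >= 3*e - 10)) -> (forall h_1. ((e = -17 -> 6*cnt < -3) or 3*h_1 >= 5 or cnt > e + 8))))) and ((not (cnt >= 3*e - 10)) -> (forall h_1. ((e = -17 -> 6*cnt < -3) or 3*h_1 >= 5 or cnt > e + 8))))) and ((not (cnt >= 3*e - 10)) -> (forall h_1. ((e = -17 -> 6*cnt < -3) or 3*h_1 >= 5 or cnt > e + 8))))) and ((not (cnt >= 3*e - 10)) -> (forall h_1. ((e = -17 -> 6*cnt < -3) or 3*h_1 >= 5 or cnt > e + 8)))


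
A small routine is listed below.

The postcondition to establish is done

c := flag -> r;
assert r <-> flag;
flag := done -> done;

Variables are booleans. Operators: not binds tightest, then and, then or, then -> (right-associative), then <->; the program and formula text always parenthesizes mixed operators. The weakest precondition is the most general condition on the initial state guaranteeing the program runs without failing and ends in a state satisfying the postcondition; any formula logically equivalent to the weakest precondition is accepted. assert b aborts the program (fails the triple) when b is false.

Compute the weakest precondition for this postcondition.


Working backward. After the program, done must hold.
Before flag := done -> done: done
Before assert r <-> flag: (r <-> flag) and done
Before c := flag -> r: (r <-> flag) and done
Answer: WP = (r <-> flag) and done


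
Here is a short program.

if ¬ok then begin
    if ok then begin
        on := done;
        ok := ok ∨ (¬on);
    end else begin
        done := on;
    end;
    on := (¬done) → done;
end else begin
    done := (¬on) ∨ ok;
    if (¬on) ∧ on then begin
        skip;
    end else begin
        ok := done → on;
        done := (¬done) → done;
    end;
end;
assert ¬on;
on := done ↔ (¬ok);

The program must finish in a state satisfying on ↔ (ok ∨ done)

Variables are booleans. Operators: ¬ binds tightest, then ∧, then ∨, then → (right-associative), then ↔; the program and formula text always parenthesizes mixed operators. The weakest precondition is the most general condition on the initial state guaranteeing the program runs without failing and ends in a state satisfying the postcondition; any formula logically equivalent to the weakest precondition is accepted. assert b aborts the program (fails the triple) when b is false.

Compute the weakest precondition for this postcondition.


Working backward. After the program, on ↔ (ok ∨ done) must hold.
Before on := done ↔ (¬ok): (done ↔ (¬ok)) ↔ (ok ∨ done)
Before assert ¬on: (¬on) ∧ ((done ↔ (¬ok)) ↔ (ok ∨ done))
Then branch requires (ok → ((¬((¬done) → done)) ∧ (done ↔ (¬(ok ∨ (¬done)))))) ∧ ((¬ok) → ((¬((¬on) → on)) ∧ ((on ↔ (¬ok)) ↔ (ok ∨ on)))); else branch requires (¬on) ∧ ((((¬((¬on) ∨ ok)) → ((¬on) ∨ ok)) ↔ (¬(((¬on) ∨ ok) → on))) ↔ ((((¬on) ∨ ok) → on) ∨ ((¬((¬on) ∨ ok)) → ((¬on) ∨ ok)))).
Before the if: ((¬ok) → ((ok → ((¬((¬done) → done)) ∧ (done ↔ (¬(ok ∨ (¬done)))))) ∧ ((¬ok) → ((¬((¬on) → on)) ∧ ((on ↔ (¬ok)) ↔ (ok ∨ on)))))) ∧ (ok → ((¬on) ∧ ((((¬((¬on) ∨ ok)) → ((¬on) ∨ ok)) ↔ (¬(((¬on) ∨ ok) → on))) ↔ ((((¬on) ∨ ok) → on) ∨ ((¬((¬on) ∨ ok)) → ((¬on) ∨ ok))))))
Answer: WP = ((¬ok) → ((ok → ((¬((¬done) → done)) ∧ (done ↔ (¬(ok ∨ (¬done)))))) ∧ ((¬ok) → ((¬((¬on) → on)) ∧ ((on ↔ (¬ok)) ↔ (ok ∨ on)))))) ∧ (ok → ((¬on) ∧ ((((¬((¬on) ∨ ok)) → ((¬on) ∨ ok)) ↔ (¬(((¬on) ∨ ok) → on))) ↔ ((((¬on) ∨ ok) → on) ∨ ((¬((¬on) ∨ ok)) → ((¬on) ∨ ok))))))
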